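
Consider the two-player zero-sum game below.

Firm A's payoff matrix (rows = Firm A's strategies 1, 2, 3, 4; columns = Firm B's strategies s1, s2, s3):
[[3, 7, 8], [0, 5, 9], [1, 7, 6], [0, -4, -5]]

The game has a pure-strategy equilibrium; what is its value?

Row minima: 3, 0, 1, -5 → Firm A's maximin is 3.
Column maxima: 3, 7, 9 → Firm B's minimax is 3.
They coincide at (1, s1), so the value is 3.

3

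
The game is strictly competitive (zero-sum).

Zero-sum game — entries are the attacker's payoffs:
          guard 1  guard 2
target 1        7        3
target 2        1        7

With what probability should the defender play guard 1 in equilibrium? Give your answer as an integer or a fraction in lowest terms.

Row minima are 3 and 1, so the attacker's maximin is 3; column maxima are 7 and 7, so the defender's minimax is 7. These differ, so the equilibrium is in mixed strategies.
Let the defender play guard 1 with probability q. The attacker is indifferent when 7q + 3(1−q) = q + 7(1−q), giving q = 2/5.

2/5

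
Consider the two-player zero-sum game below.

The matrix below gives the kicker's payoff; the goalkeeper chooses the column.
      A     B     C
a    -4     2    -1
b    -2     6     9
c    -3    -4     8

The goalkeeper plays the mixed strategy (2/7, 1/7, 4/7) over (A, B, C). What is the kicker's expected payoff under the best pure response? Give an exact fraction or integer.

a: (-4)·(2/7) + (2)·(1/7) + (-1)·(4/7) = -10/7.
b: (-2)·(2/7) + (6)·(1/7) + (9)·(4/7) = 38/7.
c: (-3)·(2/7) + (-4)·(1/7) + (8)·(4/7) = 22/7.
The best pure response is b with expected payoff 38/7.

38/7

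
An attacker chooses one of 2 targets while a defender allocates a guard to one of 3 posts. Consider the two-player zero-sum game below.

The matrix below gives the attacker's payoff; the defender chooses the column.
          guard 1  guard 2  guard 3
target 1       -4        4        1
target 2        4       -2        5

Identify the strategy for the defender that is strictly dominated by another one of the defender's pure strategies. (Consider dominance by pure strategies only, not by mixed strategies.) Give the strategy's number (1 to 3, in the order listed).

3

The defender prefers columns that give the attacker less. Compare guard 3 with guard 1: -4 < 1, 4 < 5.
So guard 1 strictly dominates guard 3 for the defender; guard 3 is strictly dominated.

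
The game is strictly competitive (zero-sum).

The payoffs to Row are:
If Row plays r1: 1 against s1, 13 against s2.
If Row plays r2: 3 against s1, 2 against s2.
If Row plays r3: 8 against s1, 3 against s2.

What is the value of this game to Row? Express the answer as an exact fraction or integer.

101/17

Row r2 is strictly dominated by row r3, so Row never plays it.
The remaining 2×2 game on (r1, r3) × (s1, s2) has no saddle point. Let Row play r1 with probability p; indifference gives p + 8(1−p) = 13p + 3(1−p), so p = 5/17.
Similarly Column's optimal q on s1 is 10/17, and the value is 1·(10/17) + (13)·(7/17) = 101/17.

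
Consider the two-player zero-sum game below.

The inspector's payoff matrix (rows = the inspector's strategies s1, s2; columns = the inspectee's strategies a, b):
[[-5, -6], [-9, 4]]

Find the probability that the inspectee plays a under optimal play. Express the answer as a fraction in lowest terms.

Row minima are -6 and -9, so the inspector's maximin is -6; column maxima are -5 and 4, so the inspectee's minimax is -5. These differ, so the equilibrium is in mixed strategies.
Let the inspectee play a with probability q. The inspector is indifferent when −5q − 6(1−q) = −9q + 4(1−q), giving q = 5/7.

5/7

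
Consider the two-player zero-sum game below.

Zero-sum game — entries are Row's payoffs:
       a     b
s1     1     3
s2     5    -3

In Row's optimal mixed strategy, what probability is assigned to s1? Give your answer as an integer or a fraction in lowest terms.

Row minima are 1 and -3, so Row's maximin is 1; column maxima are 5 and 3, so Column's minimax is 3. These differ, so the equilibrium is in mixed strategies.
Let Row play s1 with probability p. Column is indifferent when p + 5(1−p) = 3p − 3(1−p), giving p = 4/5.

4/5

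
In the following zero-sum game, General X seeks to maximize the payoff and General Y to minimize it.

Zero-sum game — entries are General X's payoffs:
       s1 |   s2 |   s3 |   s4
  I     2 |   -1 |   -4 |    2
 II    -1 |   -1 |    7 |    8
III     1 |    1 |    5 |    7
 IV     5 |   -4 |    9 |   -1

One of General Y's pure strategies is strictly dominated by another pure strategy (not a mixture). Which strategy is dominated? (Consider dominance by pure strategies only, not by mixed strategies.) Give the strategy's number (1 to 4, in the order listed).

General Y prefers columns that give General X less. Compare s4 with s2: -1 < 2, -1 < 8, 1 < 7, -4 < -1.
So s2 strictly dominates s4 for General Y; s4 is strictly dominated.

4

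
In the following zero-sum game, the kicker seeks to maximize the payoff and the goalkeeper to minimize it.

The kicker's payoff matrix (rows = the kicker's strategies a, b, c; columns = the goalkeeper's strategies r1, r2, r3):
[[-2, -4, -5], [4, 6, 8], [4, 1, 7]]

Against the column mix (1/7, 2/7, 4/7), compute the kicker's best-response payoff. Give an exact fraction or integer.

a: (-2)·(1/7) + (-4)·(2/7) + (-5)·(4/7) = -30/7.
b: (4)·(1/7) + (6)·(2/7) + (8)·(4/7) = 48/7.
c: (4)·(1/7) + (1)·(2/7) + (7)·(4/7) = 34/7.
The best pure response is b with expected payoff 48/7.

48/7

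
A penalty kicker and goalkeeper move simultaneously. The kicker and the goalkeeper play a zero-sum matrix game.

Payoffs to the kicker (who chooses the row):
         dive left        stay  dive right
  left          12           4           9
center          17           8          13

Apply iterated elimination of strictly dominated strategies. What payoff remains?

Column dive right is strictly dominated by stay for the goalkeeper (4<9, 8<13); eliminate dive right.
Column dive left is strictly dominated by stay for the goalkeeper (4<12, 8<17); eliminate dive left.
Row left is strictly dominated by row center (8>4); eliminate left.
Only (center, stay) remains, with payoff 8.

8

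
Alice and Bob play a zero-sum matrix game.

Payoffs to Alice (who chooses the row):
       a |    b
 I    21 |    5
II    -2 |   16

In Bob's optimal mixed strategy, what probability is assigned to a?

Row minima are 5 and -2, so Alice's maximin is 5; column maxima are 21 and 16, so Bob's minimax is 16. These differ, so the equilibrium is in mixed strategies.
Let Bob play a with probability q. Alice is indifferent when 21q + 5(1−q) = −2q + 16(1−q), giving q = 11/34.

11/34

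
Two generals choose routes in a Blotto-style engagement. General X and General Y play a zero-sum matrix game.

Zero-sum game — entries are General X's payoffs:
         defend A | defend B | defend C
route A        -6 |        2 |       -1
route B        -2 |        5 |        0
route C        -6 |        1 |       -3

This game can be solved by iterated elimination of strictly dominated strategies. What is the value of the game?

Column defend B is strictly dominated by defend A for General Y (-6<2, -2<5, -6<1); eliminate defend B.
Row route C is strictly dominated by row route B (-2>-6, 0>-3); eliminate route C.
Row route A is strictly dominated by row route B (-2>-6, 0>-1); eliminate route A.
Column defend C is strictly dominated by defend A for General Y (-2<0); eliminate defend C.
Only (route B, defend A) remains, with payoff -2.

-2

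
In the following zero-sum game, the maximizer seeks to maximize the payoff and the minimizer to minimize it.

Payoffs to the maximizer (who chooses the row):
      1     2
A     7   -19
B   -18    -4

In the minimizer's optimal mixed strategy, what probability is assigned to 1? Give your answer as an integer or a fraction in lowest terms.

3/8

Row minima are -19 and -18, so the maximizer's maximin is -18; column maxima are 7 and -4, so the minimizer's minimax is -4. These differ, so the equilibrium is in mixed strategies.
Let the minimizer play 1 with probability q. The maximizer is indifferent when 7q − 19(1−q) = −18q − 4(1−q), giving q = 3/8.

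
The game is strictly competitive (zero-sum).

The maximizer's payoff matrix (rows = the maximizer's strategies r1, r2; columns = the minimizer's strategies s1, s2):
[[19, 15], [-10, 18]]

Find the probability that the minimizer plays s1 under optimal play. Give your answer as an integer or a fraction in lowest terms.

Row minima are 15 and -10, so the maximizer's maximin is 15; column maxima are 19 and 18, so the minimizer's minimax is 18. These differ, so the equilibrium is in mixed strategies.
Let the minimizer play s1 with probability q. The maximizer is indifferent when 19q + 15(1−q) = −10q + 18(1−q), giving q = 3/32.

3/32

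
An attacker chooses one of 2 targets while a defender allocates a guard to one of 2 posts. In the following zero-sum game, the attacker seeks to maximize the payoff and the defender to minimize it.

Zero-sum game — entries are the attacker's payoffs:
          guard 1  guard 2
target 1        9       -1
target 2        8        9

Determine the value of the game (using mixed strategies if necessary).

Row minima are -1 and 8, so the attacker's maximin is 8; column maxima are 9 and 9, so the defender's minimax is 9. These differ, so the equilibrium is in mixed strategies.
Let the attacker play target 1 with probability p. The defender is indifferent when 9p + 8(1−p) = −p + 9(1−p), giving p = 1/11.
Let the defender play guard 1 with probability q. The attacker is indifferent when 9q − (1−q) = 8q + 9(1−q), giving q = 10/11.
The value is 9·(10/11) + (-1)·(1/11) = 89/11.

89/11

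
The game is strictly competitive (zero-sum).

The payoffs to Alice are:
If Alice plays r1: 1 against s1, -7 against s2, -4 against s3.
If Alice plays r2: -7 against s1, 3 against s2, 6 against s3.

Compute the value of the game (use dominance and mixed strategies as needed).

Column s3 is strictly dominated by s2 for Bob (it gives Alice more in every row).
The remaining 2×2 game on (r1, r2) × (s1, s2) has no saddle point. Let Alice play r1 with probability p; indifference gives p − 7(1−p) = −7p + 3(1−p), so p = 5/9.
Similarly Bob's optimal q on s1 is 5/9, and the value is 1·(5/9) + (-7)·(4/9) = -23/9.

-23/9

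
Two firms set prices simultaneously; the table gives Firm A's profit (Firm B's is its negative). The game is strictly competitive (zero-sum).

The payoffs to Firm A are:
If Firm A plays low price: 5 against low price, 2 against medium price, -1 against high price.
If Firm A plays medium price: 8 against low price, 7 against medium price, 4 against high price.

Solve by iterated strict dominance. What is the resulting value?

Column medium price is strictly dominated by high price for Firm B (-1<2, 4<7); eliminate medium price.
Column low price is strictly dominated by high price for Firm B (-1<5, 4<8); eliminate low price.
Row low price is strictly dominated by row medium price (4>-1); eliminate low price.
Only (medium price, high price) remains, with payoff 4.

4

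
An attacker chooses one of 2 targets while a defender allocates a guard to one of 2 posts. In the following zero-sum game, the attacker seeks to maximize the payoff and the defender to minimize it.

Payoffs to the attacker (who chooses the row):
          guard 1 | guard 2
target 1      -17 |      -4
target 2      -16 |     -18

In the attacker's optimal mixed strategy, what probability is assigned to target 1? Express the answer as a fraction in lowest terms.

Row minima are -17 and -18, so the attacker's maximin is -17; column maxima are -16 and -4, so the defender's minimax is -16. These differ, so the equilibrium is in mixed strategies.
Let the attacker play target 1 with probability p. The defender is indifferent when −17p − 16(1−p) = −4p − 18(1−p), giving p = 2/15.

2/15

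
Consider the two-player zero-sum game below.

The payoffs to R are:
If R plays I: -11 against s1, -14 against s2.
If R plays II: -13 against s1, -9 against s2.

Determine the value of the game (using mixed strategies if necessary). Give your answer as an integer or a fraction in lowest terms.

-83/7

Row minima are -14 and -13, so R's maximin is -13; column maxima are -11 and -9, so C's minimax is -11. These differ, so the equilibrium is in mixed strategies.
Let R play I with probability p. C is indifferent when −11p − 13(1−p) = −14p − 9(1−p), giving p = 4/7.
Let C play s1 with probability q. R is indifferent when −11q − 14(1−q) = −13q − 9(1−q), giving q = 5/7.
The value is -11·(5/7) + (-14)·(2/7) = -83/7.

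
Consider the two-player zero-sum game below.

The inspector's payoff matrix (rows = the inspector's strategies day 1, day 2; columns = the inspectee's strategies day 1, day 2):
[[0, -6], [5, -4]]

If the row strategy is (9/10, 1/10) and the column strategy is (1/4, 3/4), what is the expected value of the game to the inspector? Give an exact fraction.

-169/40

Against (1/4, 3/4), each row's expected payoff is day 1: -9/2; day 2: -7/4.
Taking the (9/10, 1/10)-weighted average: (9/10)·(-9/2) + (1/10)·(-7/4) = -169/40.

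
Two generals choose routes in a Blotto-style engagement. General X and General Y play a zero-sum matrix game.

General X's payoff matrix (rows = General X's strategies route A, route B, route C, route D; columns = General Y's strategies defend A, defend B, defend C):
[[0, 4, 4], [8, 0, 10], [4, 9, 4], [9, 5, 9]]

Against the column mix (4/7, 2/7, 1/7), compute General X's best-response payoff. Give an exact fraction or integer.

55/7

route A: (0)·(4/7) + (4)·(2/7) + (4)·(1/7) = 12/7.
route B: (8)·(4/7) + (0)·(2/7) + (10)·(1/7) = 6.
route C: (4)·(4/7) + (9)·(2/7) + (4)·(1/7) = 38/7.
route D: (9)·(4/7) + (5)·(2/7) + (9)·(1/7) = 55/7.
The best pure response is route D with expected payoff 55/7.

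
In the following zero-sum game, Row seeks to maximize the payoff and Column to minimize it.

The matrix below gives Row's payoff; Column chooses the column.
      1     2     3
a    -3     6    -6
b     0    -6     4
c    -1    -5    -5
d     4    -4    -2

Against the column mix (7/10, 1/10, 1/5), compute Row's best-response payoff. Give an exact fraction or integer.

2

a: (-3)·(7/10) + (6)·(1/10) + (-6)·(1/5) = -27/10.
b: (0)·(7/10) + (-6)·(1/10) + (4)·(1/5) = 1/5.
c: (-1)·(7/10) + (-5)·(1/10) + (-5)·(1/5) = -11/5.
d: (4)·(7/10) + (-4)·(1/10) + (-2)·(1/5) = 2.
The best pure response is d with expected payoff 2.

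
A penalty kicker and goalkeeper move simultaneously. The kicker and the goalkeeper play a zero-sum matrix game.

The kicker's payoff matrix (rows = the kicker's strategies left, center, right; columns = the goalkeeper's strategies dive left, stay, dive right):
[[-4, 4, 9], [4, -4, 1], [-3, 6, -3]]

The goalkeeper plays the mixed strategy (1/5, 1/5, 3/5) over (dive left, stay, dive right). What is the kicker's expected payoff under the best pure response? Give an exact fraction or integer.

left: (-4)·(1/5) + (4)·(1/5) + (9)·(3/5) = 27/5.
center: (4)·(1/5) + (-4)·(1/5) + (1)·(3/5) = 3/5.
right: (-3)·(1/5) + (6)·(1/5) + (-3)·(3/5) = -6/5.
The best pure response is left with expected payoff 27/5.

27/5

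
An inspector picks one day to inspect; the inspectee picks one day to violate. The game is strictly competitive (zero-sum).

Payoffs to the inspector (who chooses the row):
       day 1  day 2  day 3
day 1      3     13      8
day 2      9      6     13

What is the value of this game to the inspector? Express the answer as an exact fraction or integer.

99/13

Column day 3 is strictly dominated by day 1 for the inspectee (it gives the inspector more in every row).
The remaining 2×2 game on (day 1, day 2) × (day 1, day 2) has no saddle point. Let the inspector play day 1 with probability p; indifference gives 3p + 9(1−p) = 13p + 6(1−p), so p = 3/13.
Similarly the inspectee's optimal q on day 1 is 7/13, and the value is 3·(7/13) + (13)·(6/13) = 99/13.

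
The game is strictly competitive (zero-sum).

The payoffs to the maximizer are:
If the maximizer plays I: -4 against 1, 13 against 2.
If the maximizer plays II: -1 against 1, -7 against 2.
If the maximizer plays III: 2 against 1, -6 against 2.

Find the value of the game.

2/25

Row II is strictly dominated by row III, so the maximizer never plays it.
The remaining 2×2 game on (I, III) × (1, 2) has no saddle point. Let the maximizer play I with probability p; indifference gives −4p + 2(1−p) = 13p − 6(1−p), so p = 8/25.
Similarly the minimizer's optimal q on 1 is 19/25, and the value is -4·(19/25) + (13)·(6/25) = 2/25.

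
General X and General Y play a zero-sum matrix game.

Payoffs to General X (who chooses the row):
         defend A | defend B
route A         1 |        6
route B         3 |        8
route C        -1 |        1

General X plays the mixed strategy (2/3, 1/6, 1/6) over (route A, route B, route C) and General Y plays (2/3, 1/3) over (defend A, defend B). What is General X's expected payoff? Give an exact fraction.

5/2

Against (2/3, 1/3), each row's expected payoff is route A: 8/3; route B: 14/3; route C: -1/3.
Taking the (2/3, 1/6, 1/6)-weighted average: (2/3)·(8/3) + (1/6)·(14/3) + (1/6)·(-1/3) = 5/2.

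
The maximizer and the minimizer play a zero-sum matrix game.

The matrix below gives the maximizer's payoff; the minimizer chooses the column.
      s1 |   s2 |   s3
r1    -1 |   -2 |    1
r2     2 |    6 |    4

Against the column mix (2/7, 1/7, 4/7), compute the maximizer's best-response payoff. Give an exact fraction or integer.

26/7

r1: (-1)·(2/7) + (-2)·(1/7) + (1)·(4/7) = 0.
r2: (2)·(2/7) + (6)·(1/7) + (4)·(4/7) = 26/7.
The best pure response is r2 with expected payoff 26/7.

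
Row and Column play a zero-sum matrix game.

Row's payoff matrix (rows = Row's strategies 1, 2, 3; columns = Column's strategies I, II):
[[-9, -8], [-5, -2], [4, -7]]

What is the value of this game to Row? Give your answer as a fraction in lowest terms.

-43/14

Row 1 is strictly dominated by row 2, so Row never plays it.
The remaining 2×2 game on (2, 3) × (I, II) has no saddle point. Let Row play 2 with probability p; indifference gives −5p + 4(1−p) = −2p − 7(1−p), so p = 11/14.
Similarly Column's optimal q on I is 5/14, and the value is -5·(5/14) + (-2)·(9/14) = -43/14.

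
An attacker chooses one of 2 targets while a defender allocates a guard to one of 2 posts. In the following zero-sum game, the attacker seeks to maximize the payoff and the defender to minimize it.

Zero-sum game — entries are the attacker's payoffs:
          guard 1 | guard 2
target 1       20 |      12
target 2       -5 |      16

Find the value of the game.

Row minima are 12 and -5, so the attacker's maximin is 12; column maxima are 20 and 16, so the defender's minimax is 16. These differ, so the equilibrium is in mixed strategies.
Let the attacker play target 1 with probability p. The defender is indifferent when 20p − 5(1−p) = 12p + 16(1−p), giving p = 21/29.
Let the defender play guard 1 with probability q. The attacker is indifferent when 20q + 12(1−q) = −5q + 16(1−q), giving q = 4/29.
The value is 20·(4/29) + (12)·(25/29) = 380/29.

380/29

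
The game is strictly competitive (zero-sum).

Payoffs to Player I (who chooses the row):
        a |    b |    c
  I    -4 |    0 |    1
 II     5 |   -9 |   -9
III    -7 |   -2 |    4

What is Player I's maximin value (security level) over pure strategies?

-4

The worst-case payoff for each row is I: -4, II: -9, III: -7.
The best of these is -4.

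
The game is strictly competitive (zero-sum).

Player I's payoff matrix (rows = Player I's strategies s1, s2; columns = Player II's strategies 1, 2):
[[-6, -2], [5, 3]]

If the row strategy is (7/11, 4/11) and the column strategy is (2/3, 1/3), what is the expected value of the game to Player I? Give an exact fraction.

Against (2/3, 1/3), each row's expected payoff is s1: -14/3; s2: 13/3.
Taking the (7/11, 4/11)-weighted average: (7/11)·(-14/3) + (4/11)·(13/3) = -46/33.

-46/33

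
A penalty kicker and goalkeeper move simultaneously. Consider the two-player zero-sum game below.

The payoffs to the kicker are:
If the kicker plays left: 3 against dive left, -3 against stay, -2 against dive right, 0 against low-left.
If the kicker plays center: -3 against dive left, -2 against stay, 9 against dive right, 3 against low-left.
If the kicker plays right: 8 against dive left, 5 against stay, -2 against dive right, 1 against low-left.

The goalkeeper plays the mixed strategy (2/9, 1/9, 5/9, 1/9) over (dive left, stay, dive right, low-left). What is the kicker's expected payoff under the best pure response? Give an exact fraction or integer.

40/9

left: (3)·(2/9) + (-3)·(1/9) + (-2)·(5/9) + (0)·(1/9) = -7/9.
center: (-3)·(2/9) + (-2)·(1/9) + (9)·(5/9) + (3)·(1/9) = 40/9.
right: (8)·(2/9) + (5)·(1/9) + (-2)·(5/9) + (1)·(1/9) = 4/3.
The best pure response is center with expected payoff 40/9.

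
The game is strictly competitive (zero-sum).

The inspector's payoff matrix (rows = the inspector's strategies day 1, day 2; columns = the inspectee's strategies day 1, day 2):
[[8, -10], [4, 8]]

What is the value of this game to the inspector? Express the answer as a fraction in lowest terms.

Row minima are -10 and 4, so the inspector's maximin is 4; column maxima are 8 and 8, so the inspectee's minimax is 8. These differ, so the equilibrium is in mixed strategies.
Let the inspector play day 1 with probability p. The inspectee is indifferent when 8p + 4(1−p) = −10p + 8(1−p), giving p = 2/11.
Let the inspectee play day 1 with probability q. The inspector is indifferent when 8q − 10(1−q) = 4q + 8(1−q), giving q = 9/11.
The value is 8·(9/11) + (-10)·(2/11) = 52/11.

52/11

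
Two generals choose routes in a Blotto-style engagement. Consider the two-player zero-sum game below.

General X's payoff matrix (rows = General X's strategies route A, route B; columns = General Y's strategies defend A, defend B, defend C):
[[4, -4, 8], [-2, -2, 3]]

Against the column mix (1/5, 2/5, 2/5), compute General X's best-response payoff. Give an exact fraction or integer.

12/5

route A: (4)·(1/5) + (-4)·(2/5) + (8)·(2/5) = 12/5.
route B: (-2)·(1/5) + (-2)·(2/5) + (3)·(2/5) = 0.
The best pure response is route A with expected payoff 12/5.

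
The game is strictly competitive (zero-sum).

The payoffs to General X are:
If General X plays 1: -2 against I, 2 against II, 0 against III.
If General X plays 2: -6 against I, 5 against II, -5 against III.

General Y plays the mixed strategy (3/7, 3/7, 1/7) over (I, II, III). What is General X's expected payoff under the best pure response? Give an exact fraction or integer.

0

1: (-2)·(3/7) + (2)·(3/7) + (0)·(1/7) = 0.
2: (-6)·(3/7) + (5)·(3/7) + (-5)·(1/7) = -8/7.
The best pure response is 1 with expected payoff 0.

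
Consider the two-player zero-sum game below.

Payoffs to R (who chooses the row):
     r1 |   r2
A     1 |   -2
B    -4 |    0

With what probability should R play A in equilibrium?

4/7

Row minima are -2 and -4, so R's maximin is -2; column maxima are 1 and 0, so C's minimax is 0. These differ, so the equilibrium is in mixed strategies.
Let R play A with probability p. C is indifferent when p − 4(1−p) = −2p, giving p = 4/7.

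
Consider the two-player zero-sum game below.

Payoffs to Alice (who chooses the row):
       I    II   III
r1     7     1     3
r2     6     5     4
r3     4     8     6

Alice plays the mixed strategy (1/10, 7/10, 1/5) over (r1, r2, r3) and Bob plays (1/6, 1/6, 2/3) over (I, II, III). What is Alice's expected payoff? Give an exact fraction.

281/60

Against (1/6, 1/6, 2/3), each row's expected payoff is r1: 10/3; r2: 9/2; r3: 6.
Taking the (1/10, 7/10, 1/5)-weighted average: (1/10)·(10/3) + (7/10)·(9/2) + (1/5)·(6) = 281/60.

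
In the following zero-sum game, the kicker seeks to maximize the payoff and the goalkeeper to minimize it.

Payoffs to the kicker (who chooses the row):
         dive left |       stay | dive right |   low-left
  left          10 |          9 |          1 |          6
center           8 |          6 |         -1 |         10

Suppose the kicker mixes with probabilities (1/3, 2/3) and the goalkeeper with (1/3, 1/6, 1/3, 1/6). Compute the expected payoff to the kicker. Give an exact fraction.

Against (1/3, 1/6, 1/3, 1/6), each row's expected payoff is left: 37/6; center: 5.
Taking the (1/3, 2/3)-weighted average: (1/3)·(37/6) + (2/3)·(5) = 97/18.

97/18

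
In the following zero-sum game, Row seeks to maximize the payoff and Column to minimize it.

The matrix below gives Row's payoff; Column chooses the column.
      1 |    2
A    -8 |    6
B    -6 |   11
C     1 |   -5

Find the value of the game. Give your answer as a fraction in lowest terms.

Row A is strictly dominated by row B, so Row never plays it.
The remaining 2×2 game on (B, C) × (1, 2) has no saddle point. Let Row play B with probability p; indifference gives −6p + (1−p) = 11p − 5(1−p), so p = 6/23.
Similarly Column's optimal q on 1 is 16/23, and the value is -6·(16/23) + (11)·(7/23) = -19/23.

-19/23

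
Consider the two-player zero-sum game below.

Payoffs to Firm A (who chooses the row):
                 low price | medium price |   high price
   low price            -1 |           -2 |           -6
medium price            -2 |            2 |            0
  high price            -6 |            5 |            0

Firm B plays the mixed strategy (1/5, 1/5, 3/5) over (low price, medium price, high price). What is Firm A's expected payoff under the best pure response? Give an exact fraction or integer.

0

low price: (-1)·(1/5) + (-2)·(1/5) + (-6)·(3/5) = -21/5.
medium price: (-2)·(1/5) + (2)·(1/5) + (0)·(3/5) = 0.
high price: (-6)·(1/5) + (5)·(1/5) + (0)·(3/5) = -1/5.
The best pure response is medium price with expected payoff 0.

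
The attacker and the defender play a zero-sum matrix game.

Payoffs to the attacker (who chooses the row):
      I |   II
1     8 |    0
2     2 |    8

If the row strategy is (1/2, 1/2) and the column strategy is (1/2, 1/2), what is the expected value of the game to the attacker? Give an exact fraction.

Against (1/2, 1/2), each row's expected payoff is 1: 4; 2: 5.
Taking the (1/2, 1/2)-weighted average: (1/2)·(4) + (1/2)·(5) = 9/2.

9/2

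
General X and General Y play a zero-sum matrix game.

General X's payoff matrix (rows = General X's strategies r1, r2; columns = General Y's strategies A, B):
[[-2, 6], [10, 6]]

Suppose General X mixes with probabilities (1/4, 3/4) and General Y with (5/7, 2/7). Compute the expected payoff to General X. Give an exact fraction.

Against (5/7, 2/7), each row's expected payoff is r1: 2/7; r2: 62/7.
Taking the (1/4, 3/4)-weighted average: (1/4)·(2/7) + (3/4)·(62/7) = 47/7.

47/7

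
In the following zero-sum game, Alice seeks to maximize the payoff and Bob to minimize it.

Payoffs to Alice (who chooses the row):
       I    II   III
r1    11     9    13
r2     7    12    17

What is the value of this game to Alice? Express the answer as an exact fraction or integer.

Column III is strictly dominated by II for Bob (it gives Alice more in every row).
The remaining 2×2 game on (r1, r2) × (I, II) has no saddle point. Let Alice play r1 with probability p; indifference gives 11p + 7(1−p) = 9p + 12(1−p), so p = 5/7.
Similarly Bob's optimal q on I is 3/7, and the value is 11·(3/7) + (9)·(4/7) = 69/7.

69/7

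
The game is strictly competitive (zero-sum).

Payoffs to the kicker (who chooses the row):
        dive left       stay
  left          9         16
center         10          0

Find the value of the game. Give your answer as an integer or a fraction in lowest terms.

160/17

Row minima are 9 and 0, so the kicker's maximin is 9; column maxima are 10 and 16, so the goalkeeper's minimax is 10. These differ, so the equilibrium is in mixed strategies.
Let the kicker play left with probability p. The goalkeeper is indifferent when 9p + 10(1−p) = 16p, giving p = 10/17.
Let the goalkeeper play dive left with probability q. The kicker is indifferent when 9q + 16(1−q) = 10q, giving q = 16/17.
The value is 9·(16/17) + (16)·(1/17) = 160/17.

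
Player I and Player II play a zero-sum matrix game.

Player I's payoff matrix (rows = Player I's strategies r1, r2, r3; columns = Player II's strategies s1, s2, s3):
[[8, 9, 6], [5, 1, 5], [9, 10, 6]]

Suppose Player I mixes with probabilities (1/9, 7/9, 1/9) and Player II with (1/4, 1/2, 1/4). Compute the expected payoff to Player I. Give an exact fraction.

151/36

Against (1/4, 1/2, 1/4), each row's expected payoff is r1: 8; r2: 3; r3: 35/4.
Taking the (1/9, 7/9, 1/9)-weighted average: (1/9)·(8) + (7/9)·(3) + (1/9)·(35/4) = 151/36.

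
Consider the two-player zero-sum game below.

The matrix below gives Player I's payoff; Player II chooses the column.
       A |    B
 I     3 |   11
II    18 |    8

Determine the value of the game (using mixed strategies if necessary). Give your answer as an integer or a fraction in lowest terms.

29/3

Row minima are 3 and 8, so Player I's maximin is 8; column maxima are 18 and 11, so Player II's minimax is 11. These differ, so the equilibrium is in mixed strategies.
Let Player I play I with probability p. Player II is indifferent when 3p + 18(1−p) = 11p + 8(1−p), giving p = 5/9.
Let Player II play A with probability q. Player I is indifferent when 3q + 11(1−q) = 18q + 8(1−q), giving q = 1/6.
The value is 3·(1/6) + (11)·(5/6) = 29/3.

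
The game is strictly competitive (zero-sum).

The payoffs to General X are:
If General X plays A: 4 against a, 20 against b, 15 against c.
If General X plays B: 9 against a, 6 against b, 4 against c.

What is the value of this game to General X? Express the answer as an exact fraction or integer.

119/16

Column b is strictly dominated by c for General Y (it gives General X more in every row).
The remaining 2×2 game on (A, B) × (a, c) has no saddle point. Let General X play A with probability p; indifference gives 4p + 9(1−p) = 15p + 4(1−p), so p = 5/16.
Similarly General Y's optimal q on a is 11/16, and the value is 4·(11/16) + (15)·(5/16) = 119/16.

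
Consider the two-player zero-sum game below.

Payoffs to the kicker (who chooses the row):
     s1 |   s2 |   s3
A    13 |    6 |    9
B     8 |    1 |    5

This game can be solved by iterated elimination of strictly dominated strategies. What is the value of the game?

Row B is strictly dominated by row A (13>8, 6>1, 9>5); eliminate B.
Column s3 is strictly dominated by s2 for the goalkeeper (6<9); eliminate s3.
Column s1 is strictly dominated by s2 for the goalkeeper (6<13); eliminate s1.
Only (A, s2) remains, with payoff 6.

6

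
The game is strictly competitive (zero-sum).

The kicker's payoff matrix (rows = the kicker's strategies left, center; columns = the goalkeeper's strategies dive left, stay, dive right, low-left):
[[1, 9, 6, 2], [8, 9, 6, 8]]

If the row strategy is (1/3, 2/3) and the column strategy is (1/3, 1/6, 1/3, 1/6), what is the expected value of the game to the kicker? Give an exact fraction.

115/18

Against (1/3, 1/6, 1/3, 1/6), each row's expected payoff is left: 25/6; center: 15/2.
Taking the (1/3, 2/3)-weighted average: (1/3)·(25/6) + (2/3)·(15/2) = 115/18.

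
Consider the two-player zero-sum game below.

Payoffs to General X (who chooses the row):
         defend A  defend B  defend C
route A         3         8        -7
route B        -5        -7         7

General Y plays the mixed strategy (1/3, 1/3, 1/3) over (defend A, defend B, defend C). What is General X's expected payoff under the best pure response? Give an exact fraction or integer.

4/3

route A: (3)·(1/3) + (8)·(1/3) + (-7)·(1/3) = 4/3.
route B: (-5)·(1/3) + (-7)·(1/3) + (7)·(1/3) = -5/3.
The best pure response is route A with expected payoff 4/3.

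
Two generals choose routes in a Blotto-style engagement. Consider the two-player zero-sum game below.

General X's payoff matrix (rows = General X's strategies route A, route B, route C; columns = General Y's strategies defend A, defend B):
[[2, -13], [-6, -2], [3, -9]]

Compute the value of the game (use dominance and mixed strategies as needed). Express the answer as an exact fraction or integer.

-15/4

Row route A is strictly dominated by row route C, so General X never plays it.
The remaining 2×2 game on (route B, route C) × (defend A, defend B) has no saddle point. Let General X play route B with probability p; indifference gives −6p + 3(1−p) = −2p − 9(1−p), so p = 3/4.
Similarly General Y's optimal q on defend A is 7/16, and the value is -6·(7/16) + (-2)·(9/16) = -15/4.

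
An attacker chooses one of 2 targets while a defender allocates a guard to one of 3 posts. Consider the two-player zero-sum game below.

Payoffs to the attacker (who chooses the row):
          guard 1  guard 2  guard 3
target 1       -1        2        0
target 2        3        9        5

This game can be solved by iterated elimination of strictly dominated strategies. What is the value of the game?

Row target 1 is strictly dominated by row target 2 (3>-1, 9>2, 5>0); eliminate target 1.
Column guard 3 is strictly dominated by guard 1 for the defender (3<5); eliminate guard 3.
Column guard 2 is strictly dominated by guard 1 for the defender (3<9); eliminate guard 2.
Only (target 2, guard 1) remains, with payoff 3.

3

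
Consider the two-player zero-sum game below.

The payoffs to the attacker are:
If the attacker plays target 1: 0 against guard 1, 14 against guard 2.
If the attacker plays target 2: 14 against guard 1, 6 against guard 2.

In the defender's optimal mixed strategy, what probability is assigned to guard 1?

4/11

Row minima are 0 and 6, so the attacker's maximin is 6; column maxima are 14 and 14, so the defender's minimax is 14. These differ, so the equilibrium is in mixed strategies.
Let the defender play guard 1 with probability q. The attacker is indifferent when 14(1−q) = 14q + 6(1−q), giving q = 4/11.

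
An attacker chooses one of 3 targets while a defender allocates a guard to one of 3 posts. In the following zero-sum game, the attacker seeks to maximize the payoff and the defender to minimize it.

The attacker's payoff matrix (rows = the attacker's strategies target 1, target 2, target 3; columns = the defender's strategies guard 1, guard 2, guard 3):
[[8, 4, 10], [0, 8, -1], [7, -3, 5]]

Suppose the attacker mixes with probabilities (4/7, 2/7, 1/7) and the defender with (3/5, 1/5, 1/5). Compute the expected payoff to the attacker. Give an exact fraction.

27/5

Against (3/5, 1/5, 1/5), each row's expected payoff is target 1: 38/5; target 2: 7/5; target 3: 23/5.
Taking the (4/7, 2/7, 1/7)-weighted average: (4/7)·(38/5) + (2/7)·(7/5) + (1/7)·(23/5) = 27/5.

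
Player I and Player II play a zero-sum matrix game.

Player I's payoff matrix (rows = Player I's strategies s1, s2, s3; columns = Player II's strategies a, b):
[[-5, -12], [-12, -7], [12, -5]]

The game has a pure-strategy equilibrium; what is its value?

Row minima: -12, -12, -5 → Player I's maximin is -5.
Column maxima: 12, -5 → Player II's minimax is -5.
They coincide at (s3, b), so the value is -5.

-5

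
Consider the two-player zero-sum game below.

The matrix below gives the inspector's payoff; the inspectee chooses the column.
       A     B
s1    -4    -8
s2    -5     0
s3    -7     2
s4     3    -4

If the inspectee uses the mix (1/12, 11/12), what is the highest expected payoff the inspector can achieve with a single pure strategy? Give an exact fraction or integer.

s1: (-4)·(1/12) + (-8)·(11/12) = -23/3.
s2: (-5)·(1/12) + (0)·(11/12) = -5/12.
s3: (-7)·(1/12) + (2)·(11/12) = 5/4.
s4: (3)·(1/12) + (-4)·(11/12) = -41/12.
The best pure response is s3 with expected payoff 5/4.

5/4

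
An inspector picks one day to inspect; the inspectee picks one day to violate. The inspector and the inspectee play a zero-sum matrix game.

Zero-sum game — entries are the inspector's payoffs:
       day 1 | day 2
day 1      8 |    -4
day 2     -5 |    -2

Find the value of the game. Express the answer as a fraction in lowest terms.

-12/5

Row minima are -4 and -5, so the inspector's maximin is -4; column maxima are 8 and -2, so the inspectee's minimax is -2. These differ, so the equilibrium is in mixed strategies.
Let the inspector play day 1 with probability p. The inspectee is indifferent when 8p − 5(1−p) = −4p − 2(1−p), giving p = 1/5.
Let the inspectee play day 1 with probability q. The inspector is indifferent when 8q − 4(1−q) = −5q − 2(1−q), giving q = 2/15.
The value is 8·(2/15) + (-4)·(13/15) = -12/5.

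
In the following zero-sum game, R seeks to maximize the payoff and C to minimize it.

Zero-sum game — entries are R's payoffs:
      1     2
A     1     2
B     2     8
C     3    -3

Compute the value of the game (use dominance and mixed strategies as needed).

Row A is strictly dominated by row B, so R never plays it.
The remaining 2×2 game on (B, C) × (1, 2) has no saddle point. Let R play B with probability p; indifference gives 2p + 3(1−p) = 8p − 3(1−p), so p = 1/2.
Similarly C's optimal q on 1 is 11/12, and the value is 2·(11/12) + (8)·(1/12) = 5/2.

5/2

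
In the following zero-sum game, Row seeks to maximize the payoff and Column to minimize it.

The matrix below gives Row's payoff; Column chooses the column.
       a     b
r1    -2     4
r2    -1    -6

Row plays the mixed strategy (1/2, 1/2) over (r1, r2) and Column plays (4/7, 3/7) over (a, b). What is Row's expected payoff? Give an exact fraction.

-9/7

Against (4/7, 3/7), each row's expected payoff is r1: 4/7; r2: -22/7.
Taking the (1/2, 1/2)-weighted average: (1/2)·(4/7) + (1/2)·(-22/7) = -9/7.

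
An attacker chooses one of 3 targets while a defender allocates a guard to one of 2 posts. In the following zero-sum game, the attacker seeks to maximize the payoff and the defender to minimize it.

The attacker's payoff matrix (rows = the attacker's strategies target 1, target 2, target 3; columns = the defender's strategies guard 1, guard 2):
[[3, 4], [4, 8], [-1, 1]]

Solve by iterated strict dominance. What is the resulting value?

4

Row target 3 is strictly dominated by row target 1 (3>-1, 4>1); eliminate target 3.
Column guard 2 is strictly dominated by guard 1 for the defender (3<4, 4<8); eliminate guard 2.
Row target 1 is strictly dominated by row target 2 (4>3); eliminate target 1.
Only (target 2, guard 1) remains, with payoff 4.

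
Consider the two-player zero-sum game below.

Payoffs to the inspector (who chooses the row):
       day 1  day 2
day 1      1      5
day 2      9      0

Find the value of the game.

Row minima are 1 and 0, so the inspector's maximin is 1; column maxima are 9 and 5, so the inspectee's minimax is 5. These differ, so the equilibrium is in mixed strategies.
Let the inspector play day 1 with probability p. The inspectee is indifferent when p + 9(1−p) = 5p, giving p = 9/13.
Let the inspectee play day 1 with probability q. The inspector is indifferent when q + 5(1−q) = 9q, giving q = 5/13.
The value is 1·(5/13) + (5)·(8/13) = 45/13.

45/13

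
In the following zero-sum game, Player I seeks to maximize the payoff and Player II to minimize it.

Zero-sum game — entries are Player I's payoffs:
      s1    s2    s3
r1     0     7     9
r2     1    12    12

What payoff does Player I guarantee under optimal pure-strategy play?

Row minima: 0, 1 → Player I's maximin is 1.
Column maxima: 1, 12, 12 → Player II's minimax is 1.
They coincide at (r2, s1), so the value is 1.

1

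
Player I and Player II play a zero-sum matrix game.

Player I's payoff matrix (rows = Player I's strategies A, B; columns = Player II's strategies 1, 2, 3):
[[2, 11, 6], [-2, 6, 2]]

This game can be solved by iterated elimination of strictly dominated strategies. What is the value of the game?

2

Column 3 is strictly dominated by 1 for Player II (2<6, -2<2); eliminate 3.
Column 2 is strictly dominated by 1 for Player II (2<11, -2<6); eliminate 2.
Row B is strictly dominated by row A (2>-2); eliminate B.
Only (A, 1) remains, with payoff 2.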